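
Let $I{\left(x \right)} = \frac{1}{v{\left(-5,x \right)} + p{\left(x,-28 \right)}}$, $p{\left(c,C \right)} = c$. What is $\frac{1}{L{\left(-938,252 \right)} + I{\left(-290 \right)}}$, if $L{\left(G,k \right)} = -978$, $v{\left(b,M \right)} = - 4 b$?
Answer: $- \frac{270}{264061} \approx -0.0010225$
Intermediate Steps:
$I{\left(x \right)} = \frac{1}{20 + x}$ ($I{\left(x \right)} = \frac{1}{\left(-4\right) \left(-5\right) + x} = \frac{1}{20 + x}$)
$\frac{1}{L{\left(-938,252 \right)} + I{\left(-290 \right)}} = \frac{1}{-978 + \frac{1}{20 - 290}} = \frac{1}{-978 + \frac{1}{-270}} = \frac{1}{-978 - \frac{1}{270}} = \frac{1}{- \frac{264061}{270}} = - \frac{270}{264061}$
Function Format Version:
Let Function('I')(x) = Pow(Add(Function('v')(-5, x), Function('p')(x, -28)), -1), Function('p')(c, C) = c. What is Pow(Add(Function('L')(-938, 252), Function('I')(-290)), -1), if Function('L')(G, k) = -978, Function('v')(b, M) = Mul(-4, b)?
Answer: Rational(-270, 264061) ≈ -0.0010225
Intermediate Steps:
Function('I')(x) = Pow(Add(20, x), -1) (Function('I')(x) = Pow(Add(Mul(-4, -5), x), -1) = Pow(Add(20, x), -1))
Pow(Add(Function('L')(-938, 252), Function('I')(-290)), -1) = Pow(Add(-978, Pow(Add(20, -290), -1)), -1) = Pow(Add(-978, Pow(-270, -1)), -1) = Pow(Add(-978, Rational(-1, 270)), -1) = Pow(Rational(-264061, 270), -1) = Rational(-270, 264061)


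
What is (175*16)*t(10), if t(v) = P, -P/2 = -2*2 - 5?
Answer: 50400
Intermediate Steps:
P = 18 (P = -2*(-2*2 - 5) = -2*(-4 - 5) = -2*(-9) = 18)
t(v) = 18
(175*16)*t(10) = (175*16)*18 = 2800*18 = 50400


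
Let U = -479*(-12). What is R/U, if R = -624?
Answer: -52/479 ≈ -0.10856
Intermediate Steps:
U = 5748 (U = -1*(-5748) = 5748)
R/U = -624/5748 = -624*1/5748 = -52/479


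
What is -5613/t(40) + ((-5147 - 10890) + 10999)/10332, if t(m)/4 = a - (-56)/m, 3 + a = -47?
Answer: 2639543/92988 ≈ 28.386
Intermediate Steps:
a = -50 (a = -3 - 47 = -50)
t(m) = -200 + 224/m (t(m) = 4*(-50 - (-56)/m) = 4*(-50 + 56/m) = -200 + 224/m)
-5613/t(40) + ((-5147 - 10890) + 10999)/10332 = -5613/(-200 + 224/40) + ((-5147 - 10890) + 10999)/10332 = -5613/(-200 + 224*(1/40)) + (-16037 + 10999)*(1/10332) = -5613/(-200 + 28/5) - 5038*1/10332 = -5613/(-972/5) - 2519/5166 = -5613*(-5/972) - 2519/5166 = 9355/324 - 2519/5166 = 2639543/92988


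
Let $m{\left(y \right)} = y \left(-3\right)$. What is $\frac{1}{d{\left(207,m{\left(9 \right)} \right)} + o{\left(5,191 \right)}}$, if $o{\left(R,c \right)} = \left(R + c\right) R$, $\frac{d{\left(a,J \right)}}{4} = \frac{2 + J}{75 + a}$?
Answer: $\frac{141}{138130} \approx 0.0010208$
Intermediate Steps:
$m{\left(y \right)} = - 3 y$
$d{\left(a,J \right)} = \frac{4 \left(2 + J\right)}{75 + a}$ ($d{\left(a,J \right)} = 4 \frac{2 + J}{75 + a} = \frac{4 \left(2 + J\right)}{75 + a}$)
$o{\left(R,c \right)} = R \left(R + c\right)$
$\frac{1}{d{\left(207,m{\left(9 \right)} \right)} + o{\left(5,191 \right)}} = \frac{1}{\frac{4 \left(2 - 27\right)}{75 + 207} + 5 \left(5 + 191\right)} = \frac{1}{\frac{4 \left(2 - 27\right)}{282} + 5 \cdot 196} = \frac{1}{4 \cdot \frac{1}{282} \left(-25\right) + 980} = \frac{1}{- \frac{50}{141} + 980} = \frac{1}{\frac{138130}{141}} = \frac{141}{138130}$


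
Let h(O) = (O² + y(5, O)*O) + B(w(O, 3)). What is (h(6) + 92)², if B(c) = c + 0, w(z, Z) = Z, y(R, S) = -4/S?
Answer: 16129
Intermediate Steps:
B(c) = c
h(O) = -1 + O² (h(O) = (O² + (-4/O)*O) + 3 = (O² - 4) + 3 = (-4 + O²) + 3 = -1 + O²)
(h(6) + 92)² = ((-1 + 6²) + 92)² = ((-1 + 36) + 92)² = (35 + 92)² = 127² = 16129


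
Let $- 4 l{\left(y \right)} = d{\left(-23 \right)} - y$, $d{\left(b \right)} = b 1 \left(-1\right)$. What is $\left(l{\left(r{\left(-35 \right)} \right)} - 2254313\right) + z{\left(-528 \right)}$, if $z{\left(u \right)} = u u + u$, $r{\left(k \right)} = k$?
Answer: $- \frac{3952143}{2} \approx -1.9761 \cdot 10^{6}$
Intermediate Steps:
$d{\left(b \right)} = - b$ ($d{\left(b \right)} = b \left(-1\right) = - b$)
$l{\left(y \right)} = - \frac{23}{4} + \frac{y}{4}$ ($l{\left(y \right)} = - \frac{\left(-1\right) \left(-23\right) - y}{4} = - \frac{23 - y}{4} = - \frac{23}{4} + \frac{y}{4}$)
$z{\left(u \right)} = u + u^{2}$ ($z{\left(u \right)} = u^{2} + u = u + u^{2}$)
$\left(l{\left(r{\left(-35 \right)} \right)} - 2254313\right) + z{\left(-528 \right)} = \left(\left(- \frac{23}{4} + \frac{1}{4} \left(-35\right)\right) - 2254313\right) - 528 \left(1 - 528\right) = \left(\left(- \frac{23}{4} - \frac{35}{4}\right) - 2254313\right) - -278256 = \left(- \frac{29}{2} - 2254313\right) + 278256 = - \frac{4508655}{2} + 278256 = - \frac{3952143}{2}$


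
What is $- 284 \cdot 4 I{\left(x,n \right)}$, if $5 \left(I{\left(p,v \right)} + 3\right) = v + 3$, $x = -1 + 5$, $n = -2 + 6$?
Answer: $\frac{9088}{5} \approx 1817.6$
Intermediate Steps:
$n = 4$
$x = 4$
$I{\left(p,v \right)} = - \frac{12}{5} + \frac{v}{5}$ ($I{\left(p,v \right)} = -3 + \frac{v + 3}{5} = -3 + \frac{3 + v}{5} = -3 + \left(\frac{3}{5} + \frac{v}{5}\right) = - \frac{12}{5} + \frac{v}{5}$)
$- 284 \cdot 4 I{\left(x,n \right)} = - 284 \cdot 4 \left(- \frac{12}{5} + \frac{1}{5} \cdot 4\right) = - 284 \cdot 4 \left(- \frac{12}{5} + \frac{4}{5}\right) = - 284 \cdot 4 \left(- \frac{8}{5}\right) = \left(-284\right) \left(- \frac{32}{5}\right) = \frac{9088}{5}$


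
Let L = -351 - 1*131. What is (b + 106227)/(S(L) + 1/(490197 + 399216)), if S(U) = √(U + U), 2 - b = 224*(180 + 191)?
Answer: 20567675625/762577487124517 - 36586316161316250*I*√241/762577487124517 ≈ 2.6971e-5 - 744.81*I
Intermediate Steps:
L = -482 (L = -351 - 131 = -482)
b = -83102 (b = 2 - 224*(180 + 191) = 2 - 224*371 = 2 - 1*83104 = 2 - 83104 = -83102)
S(U) = √2*√U (S(U) = √(2*U) = √2*√U)
(b + 106227)/(S(L) + 1/(490197 + 399216)) = (-83102 + 106227)/(√2*√(-482) + 1/(490197 + 399216)) = 23125/(√2*(I*√482) + 1/889413) = 23125/(2*I*√241 + 1/889413) = 23125/(1/889413 + 2*I*√241)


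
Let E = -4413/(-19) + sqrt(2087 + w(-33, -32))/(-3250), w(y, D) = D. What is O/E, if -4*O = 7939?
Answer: -117184130496875/13713342288043 - 931443175*sqrt(2055)/82280053728258 ≈ -8.5458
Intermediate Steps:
O = -7939/4 (O = -1/4*7939 = -7939/4 ≈ -1984.8)
E = 4413/19 - sqrt(2055)/3250 (E = -4413/(-19) + sqrt(2087 - 32)/(-3250) = -4413*(-1/19) + sqrt(2055)*(-1/3250) = 4413/19 - sqrt(2055)/3250 ≈ 232.25)
O/E = -7939/(4*(4413/19 - sqrt(2055)/3250))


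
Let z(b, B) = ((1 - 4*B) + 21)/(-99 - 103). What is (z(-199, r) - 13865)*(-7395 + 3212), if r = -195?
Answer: 5859404178/101 ≈ 5.8014e+7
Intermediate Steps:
z(b, B) = -11/101 + 2*B/101 (z(b, B) = (22 - 4*B)/(-202) = (22 - 4*B)*(-1/202) = -11/101 + 2*B/101)
(z(-199, r) - 13865)*(-7395 + 3212) = ((-11/101 + (2/101)*(-195)) - 13865)*(-7395 + 3212) = ((-11/101 - 390/101) - 13865)*(-4183) = (-401/101 - 13865)*(-4183) = -1400766/101*(-4183) = 5859404178/101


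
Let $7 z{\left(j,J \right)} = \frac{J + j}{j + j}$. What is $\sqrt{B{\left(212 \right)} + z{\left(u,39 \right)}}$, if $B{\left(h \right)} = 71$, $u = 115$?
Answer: $\frac{4 \sqrt{58765}}{115} \approx 8.4318$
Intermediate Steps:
$z{\left(j,J \right)} = \frac{J + j}{14 j}$ ($z{\left(j,J \right)} = \frac{\left(J + j\right) \frac{1}{j + j}}{7} = \frac{\left(J + j\right) \frac{1}{2 j}}{7} = \frac{\frac{1}{2} \frac{1}{j} \left(J + j\right)}{7} = \frac{J + j}{14 j}$)
$\sqrt{B{\left(212 \right)} + z{\left(u,39 \right)}} = \sqrt{71 + \frac{39 + 115}{14 \cdot 115}} = \sqrt{71 + \frac{1}{14} \cdot \frac{1}{115} \cdot 154} = \sqrt{71 + \frac{11}{115}} = \sqrt{\frac{8176}{115}} = \frac{4 \sqrt{58765}}{115}$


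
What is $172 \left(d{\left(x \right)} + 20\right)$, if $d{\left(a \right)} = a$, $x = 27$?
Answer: $8084$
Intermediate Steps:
$172 \left(d{\left(x \right)} + 20\right) = 172 \left(27 + 20\right) = 172 \cdot 47 = 8084$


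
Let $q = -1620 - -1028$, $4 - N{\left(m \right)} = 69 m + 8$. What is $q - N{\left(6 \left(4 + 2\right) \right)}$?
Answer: $1896$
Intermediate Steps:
$N{\left(m \right)} = -4 - 69 m$ ($N{\left(m \right)} = 4 - \left(69 m + 8\right) = 4 - \left(8 + 69 m\right) = -4 - 69 m$)
$q = -592$ ($q = -1620 + 1028 = -592$)
$q - N{\left(6 \left(4 + 2\right) \right)} = -592 - \left(-4 - 69 \cdot 6 \left(4 + 2\right)\right) = -592 - \left(-4 - 69 \cdot 6 \cdot 6\right) = -592 - \left(-4 - 2484\right) = -592 - -2488 = -592 + 2488 = 1896$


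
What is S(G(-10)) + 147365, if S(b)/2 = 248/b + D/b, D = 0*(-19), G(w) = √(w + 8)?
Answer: 147365 - 248*I*√2 ≈ 1.4737e+5 - 350.73*I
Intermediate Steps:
G(w) = √(8 + w)
D = 0
S(b) = 496/b (S(b) = 2*(248/b + 0/b) = 2*(248/b + 0) = 2*(248/b) = 496/b)
S(G(-10)) + 147365 = 496/(√(8 - 10)) + 147365 = 496/(√(-2)) + 147365 = 496/((I*√2)) + 147365 = 496*(-I*√2/2) + 147365 = -248*I*√2 + 147365 = 147365 - 248*I*√2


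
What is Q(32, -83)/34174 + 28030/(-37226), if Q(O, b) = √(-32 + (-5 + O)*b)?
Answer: -14015/18613 + I*√2273/34174 ≈ -0.75297 + 0.0013951*I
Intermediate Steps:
Q(O, b) = √(-32 + b*(-5 + O))
Q(32, -83)/34174 + 28030/(-37226) = √(-32 - 5*(-83) + 32*(-83))/34174 + 28030/(-37226) = √(-32 + 415 - 2656)*(1/34174) + 28030*(-1/37226) = √(-2273)*(1/34174) - 14015/18613 = (I*√2273)*(1/34174) - 14015/18613 = I*√2273/34174 - 14015/18613 = -14015/18613 + I*√2273/34174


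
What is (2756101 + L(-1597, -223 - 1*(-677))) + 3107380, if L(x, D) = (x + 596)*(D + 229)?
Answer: 5179798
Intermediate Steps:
L(x, D) = (229 + D)*(596 + x) (L(x, D) = (596 + x)*(229 + D) = (229 + D)*(596 + x))
(2756101 + L(-1597, -223 - 1*(-677))) + 3107380 = (2756101 + (136484 + 229*(-1597) + 596*(-223 - 1*(-677)) + (-223 - 1*(-677))*(-1597))) + 3107380 = (2756101 + (136484 - 365713 + 596*(-223 + 677) + (-223 + 677)*(-1597))) + 3107380 = (2756101 + (136484 - 365713 + 596*454 + 454*(-1597))) + 3107380 = (2756101 + (136484 - 365713 + 270584 - 725038)) + 3107380 = (2756101 - 683683) + 3107380 = 2072418 + 3107380 = 5179798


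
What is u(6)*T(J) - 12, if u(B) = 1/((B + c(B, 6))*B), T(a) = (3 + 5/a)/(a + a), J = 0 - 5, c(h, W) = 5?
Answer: -3961/330 ≈ -12.003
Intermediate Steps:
J = -5
T(a) = (3 + 5/a)/(2*a) (T(a) = (3 + 5/a)/((2*a)) = (3 + 5/a)*(1/(2*a)) = (3 + 5/a)/(2*a))
u(B) = 1/(B*(5 + B)) (u(B) = 1/((B + 5)*B) = 1/((5 + B)*B) = 1/(B*(5 + B)))
u(6)*T(J) - 12 = (1/(6*(5 + 6)))*((½)*(5 + 3*(-5))/(-5)²) - 12 = ((⅙)/11)*((½)*(1/25)*(5 - 15)) - 12 = ((⅙)*(1/11))*((½)*(1/25)*(-10)) - 12 = (1/66)*(-⅕) - 12 = -1/330 - 12 = -3961/330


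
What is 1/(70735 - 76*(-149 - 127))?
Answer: 1/91711 ≈ 1.0904e-5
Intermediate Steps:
1/(70735 - 76*(-149 - 127)) = 1/(70735 - 76*(-276)) = 1/(70735 + 20976) = 1/91711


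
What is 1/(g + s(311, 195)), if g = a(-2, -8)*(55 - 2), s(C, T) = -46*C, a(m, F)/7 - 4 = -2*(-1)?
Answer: -1/12080 ≈ -8.2781e-5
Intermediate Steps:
a(m, F) = 42 (a(m, F) = 28 + 7*(-2*(-1)) = 28 + 7*2 = 28 + 14 = 42)
g = 2226 (g = 42*(55 - 2) = 42*53 = 2226)
1/(g + s(311, 195)) = 1/(2226 - 46*311) = 1/(2226 - 14306) = 1/(-12080) = -1/12080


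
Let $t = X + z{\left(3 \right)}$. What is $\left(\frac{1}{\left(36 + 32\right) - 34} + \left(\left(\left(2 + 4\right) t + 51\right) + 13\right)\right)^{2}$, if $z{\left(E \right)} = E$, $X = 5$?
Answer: $\frac{14508481}{1156} \approx 12551.0$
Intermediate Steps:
$t = 8$ ($t = 5 + 3 = 8$)
$\left(\frac{1}{\left(36 + 32\right) - 34} + \left(\left(\left(2 + 4\right) t + 51\right) + 13\right)\right)^{2} = \left(\frac{1}{\left(36 + 32\right) - 34} + \left(\left(\left(2 + 4\right) 8 + 51\right) + 13\right)\right)^{2} = \left(\frac{1}{68 - 34} + \left(\left(6 \cdot 8 + 51\right) + 13\right)\right)^{2} = \left(\frac{1}{34} + \left(\left(48 + 51\right) + 13\right)\right)^{2} = \left(\frac{1}{34} + \left(99 + 13\right)\right)^{2} = \left(\frac{1}{34} + 112\right)^{2} = \left(\frac{3809}{34}\right)^{2} = \frac{14508481}{1156}$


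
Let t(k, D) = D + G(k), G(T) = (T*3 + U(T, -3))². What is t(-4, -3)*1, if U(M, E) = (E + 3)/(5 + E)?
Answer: 141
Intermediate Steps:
U(M, E) = (3 + E)/(5 + E)
G(T) = 9*T² (G(T) = (T*3 + (3 - 3)/(5 - 3))² = (3*T + 0/2)² = (3*T + (½)*0)² = (3*T + 0)² = (3*T)² = 9*T²)
t(k, D) = D + 9*k²
t(-4, -3)*1 = (-3 + 9*(-4)²)*1 = (-3 + 9*16)*1 = (-3 + 144)*1 = 141*1 = 141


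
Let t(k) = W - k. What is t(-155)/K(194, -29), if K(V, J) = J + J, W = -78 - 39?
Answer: -19/29 ≈ -0.65517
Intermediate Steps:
W = -117
K(V, J) = 2*J
t(k) = -117 - k
t(-155)/K(194, -29) = (-117 - 1*(-155))/((2*(-29))) = (-117 + 155)/(-58) = 38*(-1/58) = -19/29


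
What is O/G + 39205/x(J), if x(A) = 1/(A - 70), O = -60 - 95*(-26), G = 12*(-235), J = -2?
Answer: -796018561/282 ≈ -2.8228e+6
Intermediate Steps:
G = -2820
O = 2410 (O = -60 + 2470 = 2410)
x(A) = 1/(-70 + A)
O/G + 39205/x(J) = 2410/(-2820) + 39205/(1/(-70 - 2)) = 2410*(-1/2820) + 39205/(1/(-72)) = -241/282 + 39205/(-1/72) = -241/282 + 39205*(-72) = -241/282 - 2822760 = -796018561/282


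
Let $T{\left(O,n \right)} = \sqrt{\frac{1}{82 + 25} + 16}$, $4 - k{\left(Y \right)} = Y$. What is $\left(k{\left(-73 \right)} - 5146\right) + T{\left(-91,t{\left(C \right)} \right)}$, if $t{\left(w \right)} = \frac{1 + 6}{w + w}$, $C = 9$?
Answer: $-5069 + \frac{\sqrt{183291}}{107} \approx -5065.0$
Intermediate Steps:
$k{\left(Y \right)} = 4 - Y$
$t{\left(w \right)} = \frac{7}{2 w}$
$T{\left(O,n \right)} = \frac{\sqrt{183291}}{107}$ ($T{\left(O,n \right)} = \sqrt{\frac{1}{107} + 16} = \sqrt{\frac{1713}{107}} = \frac{\sqrt{183291}}{107}$)
$\left(k{\left(-73 \right)} - 5146\right) + T{\left(-91,t{\left(C \right)} \right)} = \left(\left(4 - -73\right) - 5146\right) + \frac{\sqrt{183291}}{107} = \left(\left(4 + 73\right) - 5146\right) + \frac{\sqrt{183291}}{107} = \left(77 - 5146\right) + \frac{\sqrt{183291}}{107} = -5069 + \frac{\sqrt{183291}}{107}$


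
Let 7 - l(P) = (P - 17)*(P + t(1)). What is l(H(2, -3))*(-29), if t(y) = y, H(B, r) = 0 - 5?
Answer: 2349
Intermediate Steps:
H(B, r) = -5
l(P) = 7 - (1 + P)*(-17 + P) (l(P) = 7 - (P - 17)*(P + 1) = 7 - (-17 + P)*(1 + P) = 7 - (1 + P)*(-17 + P))
l(H(2, -3))*(-29) = (24 - 1*(-5)² + 16*(-5))*(-29) = (24 - 1*25 - 80)*(-29) = (24 - 25 - 80)*(-29) = -81*(-29) = 2349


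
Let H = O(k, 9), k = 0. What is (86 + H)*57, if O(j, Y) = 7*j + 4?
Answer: 5130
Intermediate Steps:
O(j, Y) = 4 + 7*j
H = 4 (H = 4 + 7*0 = 4 + 0 = 4)
(86 + H)*57 = (86 + 4)*57 = 90*57 = 5130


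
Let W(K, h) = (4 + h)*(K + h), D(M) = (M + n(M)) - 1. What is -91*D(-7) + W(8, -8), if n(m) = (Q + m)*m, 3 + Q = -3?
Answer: -7553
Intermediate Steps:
Q = -6 (Q = -3 - 3 = -6)
n(m) = m*(-6 + m) (n(m) = (-6 + m)*m = m*(-6 + m))
D(M) = -1 + M + M*(-6 + M) (D(M) = (M + M*(-6 + M)) - 1 = -1 + M + M*(-6 + M))
-91*D(-7) + W(8, -8) = -91*(-1 - 7 - 7*(-6 - 7)) + ((-8)² + 4*8 + 4*(-8) + 8*(-8)) = -91*(-1 - 7 - 7*(-13)) + (64 + 32 - 32 - 64) = -91*(-1 - 7 + 91) + 0 = -91*83 + 0 = -7553 + 0 = -7553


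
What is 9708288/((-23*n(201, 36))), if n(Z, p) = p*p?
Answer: -202256/621 ≈ -325.69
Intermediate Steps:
n(Z, p) = p**2
9708288/((-23*n(201, 36))) = 9708288/((-23*36**2)) = 9708288/((-23*1296)) = 9708288/(-29808) = 9708288*(-1/29808) = -202256/621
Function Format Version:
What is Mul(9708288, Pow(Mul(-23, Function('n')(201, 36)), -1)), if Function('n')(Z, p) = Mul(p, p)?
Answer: Rational(-202256, 621) ≈ -325.69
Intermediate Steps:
Function('n')(Z, p) = Pow(p, 2)
Mul(9708288, Pow(Mul(-23, Function('n')(201, 36)), -1)) = Mul(9708288, Pow(Mul(-23, Pow(36, 2)), -1)) = Mul(9708288, Pow(Mul(-23, 1296), -1)) = Mul(9708288, Pow(-29808, -1)) = Mul(9708288, Rational(-1, 29808)) = Rational(-202256, 621)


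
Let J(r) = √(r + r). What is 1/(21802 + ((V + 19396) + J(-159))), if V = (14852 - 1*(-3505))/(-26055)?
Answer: 3107480068035/128019798460310671 - 75429225*I*√318/128019798460310671 ≈ 2.4273e-5 - 1.0507e-8*I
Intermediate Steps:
J(r) = √2*√r (J(r) = √(2*r) = √2*√r)
V = -6119/8685 (V = (14852 + 3505)*(-1/26055) = 18357*(-1/26055) = -6119/8685 ≈ -0.70455)
1/(21802 + ((V + 19396) + J(-159))) = 1/(21802 + ((-6119/8685 + 19396) + √2*√(-159))) = 1/(21802 + (168448141/8685 + √2*(I*√159))) = 1/(21802 + (168448141/8685 + I*√318)) = 1/(357798511/8685 + I*√318)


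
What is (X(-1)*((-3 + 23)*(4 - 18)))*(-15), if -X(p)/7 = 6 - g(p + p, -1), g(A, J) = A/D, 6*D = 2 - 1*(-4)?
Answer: -235200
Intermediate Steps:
D = 1 (D = (2 - 1*(-4))/6 = (2 + 4)/6 = (1/6)*6 = 1)
g(A, J) = A (g(A, J) = A/1 = A*1 = A)
X(p) = -42 + 14*p (X(p) = -7*(6 - (p + p)) = -7*(6 - 2*p) = -42 + 14*p)
(X(-1)*((-3 + 23)*(4 - 18)))*(-15) = ((-42 + 14*(-1))*((-3 + 23)*(4 - 18)))*(-15) = ((-42 - 14)*(20*(-14)))*(-15) = -56*(-280)*(-15) = 15680*(-15) = -235200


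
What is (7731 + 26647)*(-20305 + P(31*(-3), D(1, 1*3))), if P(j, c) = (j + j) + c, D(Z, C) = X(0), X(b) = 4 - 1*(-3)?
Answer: -704198952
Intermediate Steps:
X(b) = 7 (X(b) = 4 + 3 = 7)
D(Z, C) = 7
P(j, c) = c + 2*j (P(j, c) = 2*j + c = c + 2*j)
(7731 + 26647)*(-20305 + P(31*(-3), D(1, 1*3))) = (7731 + 26647)*(-20305 + (7 + 2*(31*(-3)))) = 34378*(-20305 + (7 + 2*(-93))) = 34378*(-20305 + (7 - 186)) = 34378*(-20305 - 179) = 34378*(-20484) = -704198952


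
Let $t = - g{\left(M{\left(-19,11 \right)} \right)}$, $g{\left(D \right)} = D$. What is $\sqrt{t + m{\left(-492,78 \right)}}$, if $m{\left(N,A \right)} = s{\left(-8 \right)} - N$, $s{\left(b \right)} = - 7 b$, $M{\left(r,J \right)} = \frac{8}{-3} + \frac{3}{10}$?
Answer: $\frac{\sqrt{495330}}{30} \approx 23.46$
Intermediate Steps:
$M{\left(r,J \right)} = - \frac{71}{30}$ ($M{\left(r,J \right)} = 8 \left(- \frac{1}{3}\right) + 3 \cdot \frac{1}{10} = - \frac{8}{3} + \frac{3}{10} = - \frac{71}{30}$)
$t = \frac{71}{30}$ ($t = \left(-1\right) \left(- \frac{71}{30}\right) = \frac{71}{30} \approx 2.3667$)
$m{\left(N,A \right)} = 56 - N$ ($m{\left(N,A \right)} = \left(-7\right) \left(-8\right) - N = 56 - N$)
$\sqrt{t + m{\left(-492,78 \right)}} = \sqrt{\frac{71}{30} + \left(56 - -492\right)} = \sqrt{\frac{71}{30} + \left(56 + 492\right)} = \sqrt{\frac{71}{30} + 548} = \sqrt{\frac{16511}{30}} = \frac{\sqrt{495330}}{30}$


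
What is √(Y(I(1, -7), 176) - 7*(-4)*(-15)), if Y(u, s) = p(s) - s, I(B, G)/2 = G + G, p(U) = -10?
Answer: I*√606 ≈ 24.617*I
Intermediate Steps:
I(B, G) = 4*G (I(B, G) = 2*(G + G) = 2*(2*G) = 4*G)
Y(u, s) = -10 - s
√(Y(I(1, -7), 176) - 7*(-4)*(-15)) = √((-10 - 1*176) - 7*(-4)*(-15)) = √((-10 - 176) + 28*(-15)) = √(-186 - 420) = √(-606) = I*√606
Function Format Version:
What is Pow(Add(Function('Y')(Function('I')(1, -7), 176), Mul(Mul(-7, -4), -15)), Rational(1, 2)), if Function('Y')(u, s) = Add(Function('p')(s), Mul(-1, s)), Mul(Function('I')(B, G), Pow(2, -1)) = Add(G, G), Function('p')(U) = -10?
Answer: Mul(I, Pow(606, Rational(1, 2))) ≈ Mul(24.617, I)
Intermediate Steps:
Function('I')(B, G) = Mul(4, G) (Function('I')(B, G) = Mul(2, Add(G, G)) = Mul(2, Mul(2, G)) = Mul(4, G))
Function('Y')(u, s) = Add(-10, Mul(-1, s))
Pow(Add(Function('Y')(Function('I')(1, -7), 176), Mul(Mul(-7, -4), -15)), Rational(1, 2)) = Pow(Add(Add(-10, Mul(-1, 176)), Mul(Mul(-7, -4), -15)), Rational(1, 2)) = Pow(Add(Add(-10, -176), Mul(28, -15)), Rational(1, 2)) = Pow(Add(-186, -420), Rational(1, 2)) = Pow(-606, Rational(1, 2)) = Mul(I, Pow(606, Rational(1, 2)))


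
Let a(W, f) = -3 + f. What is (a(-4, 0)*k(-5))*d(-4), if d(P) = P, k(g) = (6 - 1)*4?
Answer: 240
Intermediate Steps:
k(g) = 20 (k(g) = 5*4 = 20)
(a(-4, 0)*k(-5))*d(-4) = ((-3 + 0)*20)*(-4) = -3*20*(-4) = -60*(-4) = 240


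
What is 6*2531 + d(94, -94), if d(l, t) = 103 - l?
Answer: 15195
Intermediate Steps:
6*2531 + d(94, -94) = 6*2531 + (103 - 1*94) = 15186 + (103 - 94) = 15186 + 9 = 15195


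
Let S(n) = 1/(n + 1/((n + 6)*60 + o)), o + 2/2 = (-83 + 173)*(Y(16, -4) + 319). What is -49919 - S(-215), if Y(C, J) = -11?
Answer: -162909842617/3263484 ≈ -49919.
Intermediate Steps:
o = 27719 (o = -1 + (-83 + 173)*(-11 + 319) = -1 + 90*308 = -1 + 27720 = 27719)
S(n) = 1/(n + 1/(28079 + 60*n)) (S(n) = 1/(n + 1/((n + 6)*60 + 27719)) = 1/(n + 1/((6 + n)*60 + 27719)) = 1/(n + 1/((360 + 60*n) + 27719)) = 1/(n + 1/(28079 + 60*n)))
-49919 - S(-215) = -49919 - (28079 + 60*(-215))/(1 + 60*(-215)² + 28079*(-215)) = -49919 - (28079 - 12900)/(1 + 60*46225 - 6036985) = -49919 - 15179/(1 + 2773500 - 6036985) = -49919 - 15179/(-3263484) = -49919 - (-1)*15179/3263484 = -49919 - 1*(-15179/3263484) = -49919 + 15179/3263484 = -162909842617/3263484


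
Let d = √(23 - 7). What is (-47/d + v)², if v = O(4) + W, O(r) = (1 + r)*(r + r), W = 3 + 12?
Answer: 29929/16 ≈ 1870.6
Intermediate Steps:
d = 4 (d = √16 = 4)
W = 15
O(r) = 2*r*(1 + r) (O(r) = (1 + r)*(2*r) = 2*r*(1 + r))
v = 55 (v = 2*4*(1 + 4) + 15 = 2*4*5 + 15 = 40 + 15 = 55)
(-47/d + v)² = (-47/4 + 55)² = (173/4)² = 29929/16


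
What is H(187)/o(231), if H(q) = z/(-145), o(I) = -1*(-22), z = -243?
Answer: 243/3190 ≈ 0.076176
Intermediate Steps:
o(I) = 22
H(q) = 243/145 (H(q) = -243/(-145) = -243*(-1/145) = 243/145)
H(187)/o(231) = (243/145)/22 = (243/145)*(1/22) = 243/3190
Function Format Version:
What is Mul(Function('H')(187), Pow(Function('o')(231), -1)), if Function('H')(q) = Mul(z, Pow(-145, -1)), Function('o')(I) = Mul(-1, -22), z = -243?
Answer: Rational(243, 3190) ≈ 0.076176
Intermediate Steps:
Function('o')(I) = 22
Function('H')(q) = Rational(243, 145) (Function('H')(q) = Mul(-243, Pow(-145, -1)) = Mul(-243, Rational(-1, 145)) = Rational(243, 145))
Mul(Function('H')(187), Pow(Function('o')(231), -1)) = Mul(Rational(243, 145), Pow(22, -1)) = Mul(Rational(243, 145), Rational(1, 22)) = Rational(243, 3190)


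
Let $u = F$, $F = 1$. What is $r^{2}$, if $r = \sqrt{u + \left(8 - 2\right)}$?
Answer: $7$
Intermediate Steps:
$u = 1$
$r = \sqrt{7}$ ($r = \sqrt{1 + \left(8 - 2\right)} = \sqrt{1 + 6} = \sqrt{7} \approx 2.6458$)
$r^{2} = \left(\sqrt{7}\right)^{2} = 7$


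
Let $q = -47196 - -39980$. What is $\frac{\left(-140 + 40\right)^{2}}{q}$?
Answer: $- \frac{625}{451} \approx -1.3858$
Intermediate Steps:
$q = -7216$ ($q = -47196 + 39980 = -7216$)
$\frac{\left(-140 + 40\right)^{2}}{q} = \frac{\left(-140 + 40\right)^{2}}{-7216} = \left(-100\right)^{2} \left(- \frac{1}{7216}\right) = 10000 \left(- \frac{1}{7216}\right) = - \frac{625}{451}$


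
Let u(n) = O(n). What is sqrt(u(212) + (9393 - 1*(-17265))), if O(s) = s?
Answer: sqrt(26870) ≈ 163.92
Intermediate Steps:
u(n) = n
sqrt(u(212) + (9393 - 1*(-17265))) = sqrt(212 + (9393 - 1*(-17265))) = sqrt(212 + (9393 + 17265)) = sqrt(212 + 26658) = sqrt(26870)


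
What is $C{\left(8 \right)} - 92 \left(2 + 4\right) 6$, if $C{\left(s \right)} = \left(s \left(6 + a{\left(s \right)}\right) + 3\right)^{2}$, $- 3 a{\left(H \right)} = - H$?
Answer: $\frac{17281}{9} \approx 1920.1$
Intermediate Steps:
$a{\left(H \right)} = \frac{H}{3}$ ($a{\left(H \right)} = - \frac{\left(-1\right) H}{3} = \frac{H}{3}$)
$C{\left(s \right)} = \left(3 + s \left(6 + \frac{s}{3}\right)\right)^{2}$ ($C{\left(s \right)} = \left(s \left(6 + \frac{s}{3}\right) + 3\right)^{2} = \left(3 + s \left(6 + \frac{s}{3}\right)\right)^{2}$)
$C{\left(8 \right)} - 92 \left(2 + 4\right) 6 = \frac{\left(9 + 8^{2} + 18 \cdot 8\right)^{2}}{9} - 92 \left(2 + 4\right) 6 = \frac{\left(9 + 64 + 144\right)^{2}}{9} - 92 \cdot 6 \cdot 6 = \frac{217^{2}}{9} - 3312 = \frac{1}{9} \cdot 47089 - 3312 = \frac{47089}{9} - 3312 = \frac{17281}{9}$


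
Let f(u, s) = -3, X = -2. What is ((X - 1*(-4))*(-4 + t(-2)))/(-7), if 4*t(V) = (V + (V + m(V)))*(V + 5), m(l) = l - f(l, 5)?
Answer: 25/14 ≈ 1.7857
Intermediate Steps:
m(l) = 3 + l (m(l) = l - 1*(-3) = l + 3 = 3 + l)
t(V) = (3 + 3*V)*(5 + V)/4 (t(V) = ((V + (V + (3 + V)))*(V + 5))/4 = ((V + (3 + 2*V))*(5 + V))/4 = ((3 + 3*V)*(5 + V))/4 = (3 + 3*V)*(5 + V)/4)
((X - 1*(-4))*(-4 + t(-2)))/(-7) = ((-2 - 1*(-4))*(-4 + (15/4 + (¾)*(-2)² + (9/2)*(-2))))/(-7) = ((-2 + 4)*(-4 + (15/4 + (¾)*4 - 9)))*(-⅐) = (2*(-4 + (15/4 + 3 - 9)))*(-⅐) = (2*(-4 - 9/4))*(-⅐) = (2*(-25/4))*(-⅐) = -25/2*(-⅐) = 25/14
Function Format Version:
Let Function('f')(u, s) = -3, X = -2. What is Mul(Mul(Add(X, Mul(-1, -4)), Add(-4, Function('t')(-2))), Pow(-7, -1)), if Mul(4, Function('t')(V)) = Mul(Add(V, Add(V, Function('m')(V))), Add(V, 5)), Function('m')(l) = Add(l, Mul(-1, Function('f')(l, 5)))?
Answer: Rational(25, 14) ≈ 1.7857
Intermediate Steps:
Function('m')(l) = Add(3, l) (Function('m')(l) = Add(l, Mul(-1, -3)) = Add(l, 3) = Add(3, l))
Function('t')(V) = Mul(Rational(1, 4), Add(3, Mul(3, V)), Add(5, V)) (Function('t')(V) = Mul(Rational(1, 4), Mul(Add(V, Add(V, Add(3, V))), Add(V, 5))) = Mul(Rational(1, 4), Mul(Add(V, Add(3, Mul(2, V))), Add(5, V))) = Mul(Rational(1, 4), Mul(Add(3, Mul(3, V)), Add(5, V))) = Mul(Rational(1, 4), Add(3, Mul(3, V)), Add(5, V)))
Mul(Mul(Add(X, Mul(-1, -4)), Add(-4, Function('t')(-2))), Pow(-7, -1)) = Mul(Mul(Add(-2, Mul(-1, -4)), Add(-4, Add(Rational(15, 4), Mul(Rational(3, 4), Pow(-2, 2)), Mul(Rational(9, 2), -2)))), Pow(-7, -1)) = Mul(Mul(Add(-2, 4), Add(-4, Add(Rational(15, 4), Mul(Rational(3, 4), 4), -9))), Rational(-1, 7)) = Mul(Mul(2, Add(-4, Add(Rational(15, 4), 3, -9))), Rational(-1, 7)) = Mul(Mul(2, Add(-4, Rational(-9, 4))), Rational(-1, 7)) = Mul(Mul(2, Rational(-25, 4)), Rational(-1, 7)) = Mul(Rational(-25, 2), Rational(-1, 7)) = Rational(25, 14)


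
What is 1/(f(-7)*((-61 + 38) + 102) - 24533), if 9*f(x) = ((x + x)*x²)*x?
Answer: 9/158561 ≈ 5.6761e-5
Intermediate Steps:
f(x) = 2*x⁴/9 (f(x) = (((x + x)*x²)*x)/9 = (((2*x)*x²)*x)/9 = ((2*x³)*x)/9 = (2*x⁴)/9 = 2*x⁴/9)
1/(f(-7)*((-61 + 38) + 102) - 24533) = 1/(((2/9)*(-7)⁴)*((-61 + 38) + 102) - 24533) = 1/(((2/9)*2401)*(-23 + 102) - 24533) = 1/((4802/9)*79 - 24533) = 1/(379358/9 - 24533) = 1/(158561/9) = 9/158561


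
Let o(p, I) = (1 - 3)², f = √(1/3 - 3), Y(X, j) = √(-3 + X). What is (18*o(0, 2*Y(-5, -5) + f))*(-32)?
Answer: -2304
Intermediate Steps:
f = 2*I*√6/3 (f = √(⅓ - 3) = √(-8/3) = 2*I*√6/3 ≈ 1.633*I)
o(p, I) = 4 (o(p, I) = (-2)² = 4)
(18*o(0, 2*Y(-5, -5) + f))*(-32) = (18*4)*(-32) = 72*(-32) = -2304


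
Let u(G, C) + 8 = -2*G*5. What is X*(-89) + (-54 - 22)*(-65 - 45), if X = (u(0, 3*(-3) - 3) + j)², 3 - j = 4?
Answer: 1151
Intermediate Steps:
j = -1 (j = 3 - 1*4 = 3 - 4 = -1)
u(G, C) = -8 - 10*G (u(G, C) = -8 - 2*G*5 = -8 - 10*G)
X = 81 (X = ((-8 - 10*0) - 1)² = ((-8 + 0) - 1)² = (-8 - 1)² = (-9)² = 81)
X*(-89) + (-54 - 22)*(-65 - 45) = 81*(-89) + (-54 - 22)*(-65 - 45) = -7209 - 76*(-110) = -7209 + 8360 = 1151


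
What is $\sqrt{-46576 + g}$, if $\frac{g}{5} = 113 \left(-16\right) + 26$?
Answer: $i \sqrt{55486} \approx 235.55 i$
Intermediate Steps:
$g = -8910$ ($g = 5 \left(113 \left(-16\right) + 26\right) = 5 \left(-1808 + 26\right) = 5 \left(-1782\right) = -8910$)
$\sqrt{-46576 + g} = \sqrt{-46576 - 8910} = \sqrt{-55486} = i \sqrt{55486}$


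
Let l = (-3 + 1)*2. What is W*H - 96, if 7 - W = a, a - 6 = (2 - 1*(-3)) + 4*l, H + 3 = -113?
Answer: -1488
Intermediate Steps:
H = -116 (H = -3 - 113 = -116)
l = -4 (l = -2*2 = -4)
a = -5 (a = 6 + ((2 - 1*(-3)) + 4*(-4)) = 6 + ((2 + 3) - 16) = 6 + (5 - 16) = 6 - 11 = -5)
W = 12 (W = 7 - 1*(-5) = 7 + 5 = 12)
W*H - 96 = 12*(-116) - 96 = -1392 - 96 = -1488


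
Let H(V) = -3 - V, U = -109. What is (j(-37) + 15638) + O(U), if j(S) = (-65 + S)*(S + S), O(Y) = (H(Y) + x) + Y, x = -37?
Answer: 23146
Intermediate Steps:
O(Y) = -40 (O(Y) = ((-3 - Y) - 37) + Y = (-40 - Y) + Y = -40)
j(S) = 2*S*(-65 + S) (j(S) = (-65 + S)*(2*S) = 2*S*(-65 + S))
(j(-37) + 15638) + O(U) = (2*(-37)*(-65 - 37) + 15638) - 40 = (2*(-37)*(-102) + 15638) - 40 = (7548 + 15638) - 40 = 23186 - 40 = 23146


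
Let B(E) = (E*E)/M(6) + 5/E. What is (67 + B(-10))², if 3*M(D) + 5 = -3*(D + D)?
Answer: 23551609/6724 ≈ 3502.6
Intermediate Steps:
M(D) = -5/3 - 2*D (M(D) = -5/3 + (-3*(D + D))/3 = -5/3 + (-6*D)/3 = -5/3 - 2*D)
B(E) = 5/E - 3*E²/41 (B(E) = (E*E)/(-5/3 - 2*6) + 5/E = E²/(-5/3 - 12) + 5/E = E²/(-41/3) + 5/E = E²*(-3/41) + 5/E = -3*E²/41 + 5/E = 5/E - 3*E²/41)
(67 + B(-10))² = (67 + (1/41)*(205 - 3*(-10)³)/(-10))² = (67 + (1/41)*(-⅒)*(205 - 3*(-1000)))² = (67 + (1/41)*(-⅒)*(205 + 3000))² = (67 + (1/41)*(-⅒)*3205)² = (67 - 641/82)² = (4853/82)² = 23551609/6724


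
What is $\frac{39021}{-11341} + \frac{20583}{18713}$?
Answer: $- \frac{496768170}{212224133} \approx -2.3408$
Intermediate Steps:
$\frac{39021}{-11341} + \frac{20583}{18713} = 39021 \left(- \frac{1}{11341}\right) + 20583 \cdot \frac{1}{18713} = - \frac{39021}{11341} + \frac{20583}{18713} = - \frac{496768170}{212224133}$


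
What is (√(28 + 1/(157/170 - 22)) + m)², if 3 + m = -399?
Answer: (1440366 - √358851782)²/12837889 ≈ 1.5738e+5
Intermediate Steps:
m = -402 (m = -3 - 399 = -402)
(√(28 + 1/(157/170 - 22)) + m)² = (√(28 + 1/(157/170 - 22)) - 402)² = (√(28 + 1/(-3583/170)) - 402)² = (√(28 - 170/3583) - 402)² = (√(100154/3583) - 402)² = (√358851782/3583 - 402)² = (-402 + √358851782/3583)²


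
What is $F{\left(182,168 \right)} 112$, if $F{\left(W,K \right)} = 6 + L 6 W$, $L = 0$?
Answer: $672$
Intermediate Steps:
$F{\left(W,K \right)} = 6$ ($F{\left(W,K \right)} = 6 + 0 \cdot 6 W = 6 + 0 = 6$)
$F{\left(182,168 \right)} 112 = 6 \cdot 112 = 672$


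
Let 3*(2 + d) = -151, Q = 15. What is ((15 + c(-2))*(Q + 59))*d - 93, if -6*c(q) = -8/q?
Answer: -500411/9 ≈ -55601.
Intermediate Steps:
c(q) = 4/(3*q) (c(q) = -(-4)/(3*q) = 4/(3*q))
d = -157/3 (d = -2 + (⅓)*(-151) = -2 - 151/3 = -157/3 ≈ -52.333)
((15 + c(-2))*(Q + 59))*d - 93 = ((15 + (4/3)/(-2))*(15 + 59))*(-157/3) - 93 = ((15 + (4/3)*(-½))*74)*(-157/3) - 93 = ((15 - ⅔)*74)*(-157/3) - 93 = ((43/3)*74)*(-157/3) - 93 = (3182/3)*(-157/3) - 93 = -499574/9 - 93 = -500411/9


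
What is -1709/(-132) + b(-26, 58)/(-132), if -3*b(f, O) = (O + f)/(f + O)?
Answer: 1282/99 ≈ 12.949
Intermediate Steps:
b(f, O) = -⅓ (b(f, O) = -(O + f)/(3*(f + O)) = -(O + f)/(3*(O + f)) = -⅓*1 = -⅓)
-1709/(-132) + b(-26, 58)/(-132) = -1709/(-132) - ⅓/(-132) = -1709*(-1/132) - ⅓*(-1/132) = 1709/132 + 1/396 = 1282/99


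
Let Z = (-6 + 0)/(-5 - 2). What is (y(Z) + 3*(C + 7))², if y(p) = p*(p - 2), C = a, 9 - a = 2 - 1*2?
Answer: 5308416/2401 ≈ 2210.9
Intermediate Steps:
a = 9 (a = 9 - (2 - 1*2) = 9 - (2 - 2) = 9 - 1*0 = 9 + 0 = 9)
C = 9
Z = 6/7 (Z = -6/(-7) = -6*(-⅐) = 6/7 ≈ 0.85714)
y(p) = p*(-2 + p)
(y(Z) + 3*(C + 7))² = (6*(-2 + 6/7)/7 + 3*(9 + 7))² = ((6/7)*(-8/7) + 3*16)² = (-48/49 + 48)² = (2304/49)² = 5308416/2401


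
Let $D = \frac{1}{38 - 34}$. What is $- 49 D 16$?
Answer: $-196$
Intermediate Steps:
$D = \frac{1}{4} \approx 0.25$
$- 49 D 16 = \left(-49\right) \frac{1}{4} \cdot 16 = \left(- \frac{49}{4}\right) 16 = -196$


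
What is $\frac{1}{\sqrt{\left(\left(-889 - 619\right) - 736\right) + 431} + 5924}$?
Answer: $\frac{5924}{35095589} - \frac{7 i \sqrt{37}}{35095589} \approx 0.0001688 - 1.2132 \cdot 10^{-6} i$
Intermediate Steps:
$\frac{1}{\sqrt{\left(\left(-889 - 619\right) - 736\right) + 431} + 5924} = \frac{1}{\sqrt{\left(-1508 - 736\right) + 431} + 5924} = \frac{1}{\sqrt{-2244 + 431} + 5924} = \frac{1}{\sqrt{-1813} + 5924} = \frac{1}{7 i \sqrt{37} + 5924} = \frac{1}{5924 + 7 i \sqrt{37}}$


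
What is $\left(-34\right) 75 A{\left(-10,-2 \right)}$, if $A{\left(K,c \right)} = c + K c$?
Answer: $-45900$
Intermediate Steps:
$\left(-34\right) 75 A{\left(-10,-2 \right)} = \left(-34\right) 75 \left(- 2 \left(1 - 10\right)\right) = - 2550 \left(\left(-2\right) \left(-9\right)\right) = \left(-2550\right) 18 = -45900$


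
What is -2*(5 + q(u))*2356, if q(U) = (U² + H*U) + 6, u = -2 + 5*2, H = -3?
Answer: -240312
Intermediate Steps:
u = 8 (u = -2 + 10 = 8)
q(U) = 6 + U² - 3*U (q(U) = (U² - 3*U) + 6 = 6 + U² - 3*U)
-2*(5 + q(u))*2356 = -2*(5 + (6 + 8² - 3*8))*2356 = -2*(5 + (6 + 64 - 24))*2356 = -2*(5 + 46)*2356 = -2*51*2356 = -102*2356 = -240312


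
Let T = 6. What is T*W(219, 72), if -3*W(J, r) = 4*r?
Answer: -576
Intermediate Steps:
W(J, r) = -4*r/3
T*W(219, 72) = 6*(-4/3*72) = 6*(-96) = -576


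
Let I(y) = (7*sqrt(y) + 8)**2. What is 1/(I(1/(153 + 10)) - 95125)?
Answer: -1262833861/120045869013282 - 4564*sqrt(163)/60022934506641 ≈ -1.0521e-5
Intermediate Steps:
I(y) = (8 + 7*sqrt(y))**2
1/(I(1/(153 + 10)) - 95125) = 1/((8 + 7*sqrt(1/(153 + 10)))**2 - 95125) = 1/((8 + 7*sqrt(1/163))**2 - 95125) = 1/((8 + 7*(sqrt(163)/163))**2 - 95125) = 1/((8 + 7*sqrt(163)/163)**2 - 95125) = 1/(-95125 + (8 + 7*sqrt(163)/163)**2)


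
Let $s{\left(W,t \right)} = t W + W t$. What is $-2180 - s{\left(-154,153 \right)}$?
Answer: $44944$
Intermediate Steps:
$s{\left(W,t \right)} = 2 W t$ ($s{\left(W,t \right)} = W t + W t = 2 W t$)
$-2180 - s{\left(-154,153 \right)} = -2180 - 2 \left(-154\right) 153 = -2180 - -47124 = -2180 + 47124 = 44944$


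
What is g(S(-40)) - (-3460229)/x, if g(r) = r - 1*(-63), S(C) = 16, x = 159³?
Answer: 321014870/4019679 ≈ 79.861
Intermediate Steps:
x = 4019679
g(r) = 63 + r (g(r) = r + 63 = 63 + r)
g(S(-40)) - (-3460229)/x = (63 + 16) - (-3460229)/4019679 = 79 - (-3460229)/4019679 = 79 - 1*(-3460229/4019679) = 79 + 3460229/4019679 = 321014870/4019679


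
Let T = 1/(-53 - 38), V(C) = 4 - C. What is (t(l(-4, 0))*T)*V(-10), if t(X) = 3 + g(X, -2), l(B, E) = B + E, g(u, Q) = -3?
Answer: 0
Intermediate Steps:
t(X) = 0 (t(X) = 3 - 3 = 0)
T = -1/91 (T = 1/(-91) = -1/91 ≈ -0.010989)
(t(l(-4, 0))*T)*V(-10) = (0*(-1/91))*(4 - 1*(-10)) = 0*(4 + 10) = 0*14 = 0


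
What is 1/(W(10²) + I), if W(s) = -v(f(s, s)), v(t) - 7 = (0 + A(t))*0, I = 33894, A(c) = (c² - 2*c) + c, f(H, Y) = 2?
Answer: 1/33887 ≈ 2.9510e-5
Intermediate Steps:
A(c) = c² - c
v(t) = 7 (v(t) = 7 + (0 + t*(-1 + t))*0 = 7 + (t*(-1 + t))*0 = 7 + 0 = 7)
W(s) = -7 (W(s) = -1*7 = -7)
1/(W(10²) + I) = 1/(-7 + 33894) = 1/33887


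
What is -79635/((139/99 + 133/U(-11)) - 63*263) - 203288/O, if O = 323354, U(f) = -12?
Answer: 4431249748312/1061434888289 ≈ 4.1748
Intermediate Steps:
-79635/((139/99 + 133/U(-11)) - 63*263) - 203288/O = -79635/((139/99 + 133/(-12)) - 63*263) - 203288/323354 = -79635/((139*(1/99) + 133*(-1/12)) - 16569) - 203288*1/323354 = -79635/((139/99 - 133/12) - 16569) - 101644/161677 = -79635/(-3833/396 - 16569) - 101644/161677 = -79635/(-6565157/396) - 101644/161677 = -79635*(-396/6565157) - 101644/161677 = 31535460/6565157 - 101644/161677 = 4431249748312/1061434888289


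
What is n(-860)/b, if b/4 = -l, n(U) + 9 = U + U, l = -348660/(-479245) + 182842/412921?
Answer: 751983233651/2036001320 ≈ 369.34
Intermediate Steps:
l = 3563002310/3044466533 (l = -348660*(-1/479245) + 182842*(1/412921) = 5364/7373 + 182842/412921 = 3563002310/3044466533 ≈ 1.1703)
n(U) = -9 + 2*U (n(U) = -9 + (U + U) = -9 + 2*U)
b = -14252009240/3044466533 (b = 4*(-1*3563002310/3044466533) = 4*(-3563002310/3044466533) = -14252009240/3044466533 ≈ -4.6813)
n(-860)/b = (-9 + 2*(-860))/(-14252009240/3044466533) = (-9 - 1720)*(-3044466533/14252009240) = -1729*(-3044466533/14252009240) = 751983233651/2036001320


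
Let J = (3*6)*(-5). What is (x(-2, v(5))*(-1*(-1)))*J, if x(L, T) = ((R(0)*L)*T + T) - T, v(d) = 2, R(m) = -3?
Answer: -1080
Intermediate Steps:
J = -90 (J = 18*(-5) = -90)
x(L, T) = -3*L*T (x(L, T) = ((-3*L)*T + T) - T = (-3*L*T + T) - T = (T - 3*L*T) - T = -3*L*T)
(x(-2, v(5))*(-1*(-1)))*J = ((-3*(-2)*2)*(-1*(-1)))*(-90) = (12*1)*(-90) = 12*(-90) = -1080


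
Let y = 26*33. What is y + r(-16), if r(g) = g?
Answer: 842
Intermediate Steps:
y = 858
y + r(-16) = 858 - 16 = 842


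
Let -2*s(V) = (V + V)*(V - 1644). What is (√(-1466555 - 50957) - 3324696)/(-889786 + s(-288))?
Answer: 1662348/723101 - I*√379378/723101 ≈ 2.2989 - 0.0008518*I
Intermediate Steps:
s(V) = -V*(-1644 + V) (s(V) = -(V + V)*(V - 1644)/2 = -2*V*(-1644 + V)/2 = -V*(-1644 + V))
(√(-1466555 - 50957) - 3324696)/(-889786 + s(-288)) = (√(-1466555 - 50957) - 3324696)/(-889786 - 288*(1644 - 1*(-288))) = (√(-1517512) - 3324696)/(-889786 - 288*(1644 + 288)) = (2*I*√379378 - 3324696)/(-889786 - 288*1932) = (-3324696 + 2*I*√379378)/(-889786 - 556416) = (-3324696 + 2*I*√379378)/(-1446202) = (-3324696 + 2*I*√379378)*(-1/1446202) = 1662348/723101 - I*√379378/723101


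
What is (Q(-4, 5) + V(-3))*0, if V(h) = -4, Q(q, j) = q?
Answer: 0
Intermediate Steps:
(Q(-4, 5) + V(-3))*0 = (-4 - 4)*0 = -8*0 = 0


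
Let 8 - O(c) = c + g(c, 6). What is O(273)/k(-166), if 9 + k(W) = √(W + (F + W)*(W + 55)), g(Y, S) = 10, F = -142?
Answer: 275/(9 - √34022) ≈ -1.5674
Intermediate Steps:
k(W) = -9 + √(W + (-142 + W)*(55 + W)) (k(W) = -9 + √(W + (-142 + W)*(W + 55)) = -9 + √(W + (-142 + W)*(55 + W)))
O(c) = -2 - c (O(c) = 8 - (c + 10) = 8 - (10 + c) = 8 + (-10 - c) = -2 - c)
O(273)/k(-166) = (-2 - 1*273)/(-9 + √(-7810 + (-166)² - 86*(-166))) = (-2 - 273)/(-9 + √(-7810 + 27556 + 14276)) = -275/(-9 + √34022)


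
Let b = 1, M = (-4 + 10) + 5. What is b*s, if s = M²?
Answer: 121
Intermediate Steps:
M = 11 (M = 6 + 5 = 11)
s = 121 (s = 11² = 121)
b*s = 1*121 = 121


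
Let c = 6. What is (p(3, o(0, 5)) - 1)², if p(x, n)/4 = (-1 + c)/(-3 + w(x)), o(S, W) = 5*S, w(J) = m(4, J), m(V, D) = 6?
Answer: 289/9 ≈ 32.111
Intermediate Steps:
w(J) = 6
p(x, n) = 20/3 (p(x, n) = 4*((-1 + 6)/(-3 + 6)) = 4*(5/3) = 20/3)
(p(3, o(0, 5)) - 1)² = (20/3 - 1)² = (17/3)² = 289/9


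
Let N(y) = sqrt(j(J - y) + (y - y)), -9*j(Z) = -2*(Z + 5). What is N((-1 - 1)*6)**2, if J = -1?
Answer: 32/9 ≈ 3.5556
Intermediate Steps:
j(Z) = 10/9 + 2*Z/9 (j(Z) = -(-2)*(Z + 5)/9 = -(-2)*(5 + Z)/9 = -(-10 - 2*Z)/9 = 10/9 + 2*Z/9)
N(y) = sqrt(8/9 - 2*y/9) (N(y) = sqrt((10/9 + 2*(-1 - y)/9) + (y - y)) = sqrt((10/9 + (-2/9 - 2*y/9)) + 0) = sqrt((8/9 - 2*y/9) + 0) = sqrt(8/9 - 2*y/9))
N((-1 - 1)*6)**2 = (sqrt(8 - 2*(-1 - 1)*6)/3)**2 = (sqrt(8 - (-4)*6)/3)**2 = (sqrt(8 - 2*(-12))/3)**2 = (sqrt(8 + 24)/3)**2 = (sqrt(32)/3)**2 = ((4*sqrt(2))/3)**2 = (4*sqrt(2)/3)**2 = 32/9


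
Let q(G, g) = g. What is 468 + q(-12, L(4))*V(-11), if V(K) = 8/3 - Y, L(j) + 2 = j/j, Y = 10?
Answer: 1426/3 ≈ 475.33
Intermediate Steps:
L(j) = -1 (L(j) = -2 + j/j = -2 + 1 = -1)
V(K) = -22/3 (V(K) = 8/3 - 1*10 = 8*(⅓) - 10 = 8/3 - 10 = -22/3)
468 + q(-12, L(4))*V(-11) = 468 - 1*(-22/3) = 468 + 22/3 = 1426/3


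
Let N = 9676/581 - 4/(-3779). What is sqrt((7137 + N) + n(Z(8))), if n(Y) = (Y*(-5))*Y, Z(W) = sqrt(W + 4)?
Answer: sqrt(34196063720353549)/2195599 ≈ 84.224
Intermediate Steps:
Z(W) = sqrt(4 + W)
n(Y) = -5*Y**2 (n(Y) = (-5*Y)*Y = -5*Y**2)
N = 36567928/2195599 (N = 9676*(1/581) - 4*(-1/3779) = 9676/581 + 4/3779 = 36567928/2195599 ≈ 16.655)
sqrt((7137 + N) + n(Z(8))) = sqrt((7137 + 36567928/2195599) - 5*(sqrt(4 + 8))**2) = sqrt(15706557991/2195599 - 5*(sqrt(12))**2) = sqrt(15706557991/2195599 - 5*(2*sqrt(3))**2) = sqrt(15706557991/2195599 - 5*12) = sqrt(15706557991/2195599 - 60) = sqrt(15574822051/2195599) = sqrt(34196063720353549)/2195599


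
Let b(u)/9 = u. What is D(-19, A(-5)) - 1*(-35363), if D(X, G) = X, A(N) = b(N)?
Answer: 35344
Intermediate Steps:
b(u) = 9*u
A(N) = 9*N
D(-19, A(-5)) - 1*(-35363) = -19 - 1*(-35363) = -19 + 35363 = 35344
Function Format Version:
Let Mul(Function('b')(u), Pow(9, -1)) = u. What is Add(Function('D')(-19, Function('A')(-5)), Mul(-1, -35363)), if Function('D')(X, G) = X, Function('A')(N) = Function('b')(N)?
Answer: 35344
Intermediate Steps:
Function('b')(u) = Mul(9, u)
Function('A')(N) = Mul(9, N)
Add(Function('D')(-19, Function('A')(-5)), Mul(-1, -35363)) = Add(-19, Mul(-1, -35363)) = Add(-19, 35363) = 35344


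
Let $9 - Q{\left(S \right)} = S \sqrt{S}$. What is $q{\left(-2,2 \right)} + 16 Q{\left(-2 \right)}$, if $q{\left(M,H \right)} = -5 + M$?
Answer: $137 + 32 i \sqrt{2} \approx 137.0 + 45.255 i$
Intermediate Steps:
$Q{\left(S \right)} = 9 - S^{\frac{3}{2}}$ ($Q{\left(S \right)} = 9 - S \sqrt{S} = 9 - S^{\frac{3}{2}}$)
$q{\left(-2,2 \right)} + 16 Q{\left(-2 \right)} = \left(-5 - 2\right) + 16 \left(9 - \left(-2\right)^{\frac{3}{2}}\right) = -7 + 16 \left(9 - - 2 i \sqrt{2}\right) = -7 + 16 \left(9 + 2 i \sqrt{2}\right) = -7 + \left(144 + 32 i \sqrt{2}\right) = 137 + 32 i \sqrt{2}$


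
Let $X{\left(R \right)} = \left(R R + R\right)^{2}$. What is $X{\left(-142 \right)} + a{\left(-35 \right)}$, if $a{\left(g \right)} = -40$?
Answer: $400880444$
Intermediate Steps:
$X{\left(R \right)} = \left(R + R^{2}\right)^{2}$ ($X{\left(R \right)} = \left(R^{2} + R\right)^{2} = \left(R + R^{2}\right)^{2}$)
$X{\left(-142 \right)} + a{\left(-35 \right)} = \left(-142\right)^{2} \left(1 - 142\right)^{2} - 40 = 20164 \left(-141\right)^{2} - 40 = 20164 \cdot 19881 - 40 = 400880484 - 40 = 400880444$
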